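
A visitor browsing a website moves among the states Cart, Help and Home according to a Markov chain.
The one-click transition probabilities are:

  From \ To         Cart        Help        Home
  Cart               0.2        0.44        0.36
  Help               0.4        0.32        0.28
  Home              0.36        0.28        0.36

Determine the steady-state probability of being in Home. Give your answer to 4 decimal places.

Let the stationary distribution be π with π = πP and π_1 + π_2 + π_3 = 1.
π_1 = 0.2·π_1 + 0.4·π_2 + 0.36·π_3
π_2 = 0.44·π_1 + 0.32·π_2 + 0.28·π_3
Solving with the normalization constraint gives π = (0.3223, 0.3454, 0.3324).
So the stationary probability of Home is 0.3324.

0.3324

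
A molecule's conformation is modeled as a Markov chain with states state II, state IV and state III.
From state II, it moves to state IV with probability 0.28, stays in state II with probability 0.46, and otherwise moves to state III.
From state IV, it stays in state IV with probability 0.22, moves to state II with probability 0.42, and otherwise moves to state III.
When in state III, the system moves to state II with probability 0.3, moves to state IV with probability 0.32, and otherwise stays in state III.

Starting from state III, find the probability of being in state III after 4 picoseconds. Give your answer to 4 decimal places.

0.3271

Propagate the distribution vector 4 picoseconds from state III.
After 0 picoseconds: (0.0000, 0.0000, 1.0000)
After 1 picosecond: (0.3000, 0.3200, 0.3800)
After 2 picoseconds: (0.3864, 0.2760, 0.3376)
After 3 picoseconds: (0.3949, 0.2769, 0.3281)
After 4 picoseconds: (0.3964, 0.2765, 0.3271)
P(in state III after 4 picoseconds) = 0.3271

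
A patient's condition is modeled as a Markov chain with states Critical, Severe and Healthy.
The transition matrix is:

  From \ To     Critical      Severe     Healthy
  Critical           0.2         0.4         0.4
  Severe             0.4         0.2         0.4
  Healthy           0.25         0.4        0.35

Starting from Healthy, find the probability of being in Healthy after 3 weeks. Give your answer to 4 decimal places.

0.3809

Propagate the distribution vector 3 weeks from Healthy.
After 0 weeks: (0.0000, 0.0000, 1.0000)
After 1 week: (0.2500, 0.4000, 0.3500)
After 2 weeks: (0.2975, 0.3200, 0.3825)
After 3 weeks: (0.2831, 0.3360, 0.3809)
P(in Healthy after 3 weeks) = 0.3809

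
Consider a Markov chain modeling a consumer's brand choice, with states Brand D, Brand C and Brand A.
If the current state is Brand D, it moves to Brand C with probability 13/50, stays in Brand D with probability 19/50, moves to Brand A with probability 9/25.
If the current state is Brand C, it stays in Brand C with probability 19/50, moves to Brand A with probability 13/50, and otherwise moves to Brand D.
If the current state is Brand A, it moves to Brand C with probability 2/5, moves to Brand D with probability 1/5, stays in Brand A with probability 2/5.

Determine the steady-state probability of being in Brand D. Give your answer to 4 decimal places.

0.3121

Let the stationary distribution be π with π = πP and π_1 + π_2 + π_3 = 1.
π_1 = 0.38·π_1 + 0.36·π_2 + 0.2·π_3
π_2 = 0.26·π_1 + 0.38·π_2 + 0.4·π_3
Solving with the normalization constraint gives π = (0.3121, 0.3493, 0.3386).
So the stationary probability of Brand D is 0.3121.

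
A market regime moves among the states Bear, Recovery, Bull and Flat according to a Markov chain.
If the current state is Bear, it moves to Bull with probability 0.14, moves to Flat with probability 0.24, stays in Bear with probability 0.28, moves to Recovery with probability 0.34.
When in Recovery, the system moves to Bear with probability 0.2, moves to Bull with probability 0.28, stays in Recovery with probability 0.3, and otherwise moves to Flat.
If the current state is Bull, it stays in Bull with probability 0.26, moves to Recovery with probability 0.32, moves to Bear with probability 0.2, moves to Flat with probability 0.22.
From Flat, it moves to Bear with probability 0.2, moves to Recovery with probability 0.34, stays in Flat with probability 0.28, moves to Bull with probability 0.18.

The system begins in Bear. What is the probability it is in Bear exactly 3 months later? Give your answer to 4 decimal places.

Propagate the distribution vector 3 months from Bear.
After 0 months: (1.0000, 0.0000, 0.0000, 0.0000)
After 1 month: (0.2800, 0.3400, 0.1400, 0.2400)
After 2 months: (0.2224, 0.3236, 0.2140, 0.2400)
After 3 months: (0.2178, 0.3228, 0.2206, 0.2388)
P(in Bear after 3 months) = 0.2178

0.2178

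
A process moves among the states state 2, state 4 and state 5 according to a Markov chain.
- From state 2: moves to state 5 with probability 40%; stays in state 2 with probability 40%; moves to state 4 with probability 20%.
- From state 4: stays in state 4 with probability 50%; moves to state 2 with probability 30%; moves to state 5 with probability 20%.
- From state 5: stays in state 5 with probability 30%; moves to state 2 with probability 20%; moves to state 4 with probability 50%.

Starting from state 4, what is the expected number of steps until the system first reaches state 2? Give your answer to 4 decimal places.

Let t(s) be the expected number of steps to first reach state 2 from state s, with t(state 2) = 0. Conditioning on the first step:
t(state 4) = 1 + 0.5·t(state 4) + 0.2·t(state 5)
t(state 5) = 1 + 0.5·t(state 4) + 0.3·t(state 5)
Solving: t(state 4) = 3.6000, t(state 5) = 4.0000.
Expected steps from state 4 to state 2: 3.6000.

3.6000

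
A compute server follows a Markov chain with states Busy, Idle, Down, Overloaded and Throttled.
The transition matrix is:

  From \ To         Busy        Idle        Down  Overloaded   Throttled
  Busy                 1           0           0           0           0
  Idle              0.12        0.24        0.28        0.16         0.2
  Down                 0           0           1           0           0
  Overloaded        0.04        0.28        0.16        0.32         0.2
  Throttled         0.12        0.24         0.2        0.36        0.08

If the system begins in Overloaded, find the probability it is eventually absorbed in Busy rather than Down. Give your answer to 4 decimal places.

0.2748

Let h(s) be the probability of absorption at Busy starting from transient state s. Then h(Busy) = 1 and h(Down) = 0. By first-step analysis:
h(Idle) = 0.12·1 + 0.24·h(Idle) + 0.28·0 + 0.16·h(Overloaded) + 0.2·h(Throttled)
h(Overloaded) = 0.04·1 + 0.28·h(Idle) + 0.16·0 + 0.32·h(Overloaded) + 0.2·h(Throttled)
h(Throttled) = 0.12·1 + 0.24·h(Idle) + 0.2·0 + 0.36·h(Overloaded) + 0.08·h(Throttled)
Solving: h(Idle) = 0.2989, h(Overloaded) = 0.2748, h(Throttled) = 0.3159.
Starting from Overloaded, the probability is 0.2748.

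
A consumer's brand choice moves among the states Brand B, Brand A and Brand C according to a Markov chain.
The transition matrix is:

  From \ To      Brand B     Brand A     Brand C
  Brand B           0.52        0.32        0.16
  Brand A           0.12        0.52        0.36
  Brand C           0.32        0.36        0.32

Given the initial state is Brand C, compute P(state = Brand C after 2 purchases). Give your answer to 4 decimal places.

Sum over the intermediate state after 1 purchase:
P = P(Brand C→Brand B)·P(Brand B→Brand C) + P(Brand C→Brand A)·P(Brand A→Brand C) + P(Brand C→Brand C)·P(Brand C→Brand C)
  = 0.32×0.16 + 0.36×0.36 + 0.32×0.32
  = 0.0512 + 0.1296 + 0.1024 = 0.2832

0.2832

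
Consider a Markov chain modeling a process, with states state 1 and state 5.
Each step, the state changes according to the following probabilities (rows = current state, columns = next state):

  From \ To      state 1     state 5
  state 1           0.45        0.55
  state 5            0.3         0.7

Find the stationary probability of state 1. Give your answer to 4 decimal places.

0.3529

Let the stationary distribution be π with π = πP and π_1 + π_2 = 1.
π_1 = 0.45·π_1 + 0.3·π_2
Solving with the normalization constraint gives π = (0.3529, 0.6471).
So the stationary probability of state 1 is 0.3529.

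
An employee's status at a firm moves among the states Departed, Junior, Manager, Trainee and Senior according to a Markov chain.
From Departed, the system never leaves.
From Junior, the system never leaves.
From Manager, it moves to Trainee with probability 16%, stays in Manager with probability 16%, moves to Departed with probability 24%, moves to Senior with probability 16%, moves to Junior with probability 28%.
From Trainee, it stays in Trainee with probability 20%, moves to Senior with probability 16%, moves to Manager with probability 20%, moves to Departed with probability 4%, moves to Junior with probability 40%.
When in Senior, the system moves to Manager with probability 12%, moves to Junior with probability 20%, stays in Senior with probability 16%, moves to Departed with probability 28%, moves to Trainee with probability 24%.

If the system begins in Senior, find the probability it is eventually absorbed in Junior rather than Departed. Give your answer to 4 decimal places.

Let h(s) be the probability of absorption at Junior starting from transient state s. Then h(Junior) = 1 and h(Departed) = 0. By first-step analysis:
h(Manager) = 0.24·0 + 0.28·1 + 0.16·h(Manager) + 0.16·h(Trainee) + 0.16·h(Senior)
h(Trainee) = 0.04·0 + 0.4·1 + 0.2·h(Manager) + 0.2·h(Trainee) + 0.16·h(Senior)
h(Senior) = 0.28·0 + 0.2·1 + 0.12·h(Manager) + 0.24·h(Trainee) + 0.16·h(Senior)
Solving: h(Manager) = 0.5785, h(Trainee) = 0.7517, h(Senior) = 0.5355.
Starting from Senior, the probability is 0.5355.

0.5355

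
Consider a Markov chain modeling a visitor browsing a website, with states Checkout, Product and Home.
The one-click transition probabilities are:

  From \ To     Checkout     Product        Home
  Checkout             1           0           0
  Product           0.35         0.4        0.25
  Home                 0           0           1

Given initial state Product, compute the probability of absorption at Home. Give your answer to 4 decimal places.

Let h(s) be the probability of absorption at Home starting from transient state s. Then h(Home) = 1 and h(Checkout) = 0. By first-step analysis:
h(Product) = 0.35·0 + 0.4·h(Product) + 0.25·1
Solving: h(Product) = 0.4167.
Starting from Product, the probability is 0.4167.

0.4167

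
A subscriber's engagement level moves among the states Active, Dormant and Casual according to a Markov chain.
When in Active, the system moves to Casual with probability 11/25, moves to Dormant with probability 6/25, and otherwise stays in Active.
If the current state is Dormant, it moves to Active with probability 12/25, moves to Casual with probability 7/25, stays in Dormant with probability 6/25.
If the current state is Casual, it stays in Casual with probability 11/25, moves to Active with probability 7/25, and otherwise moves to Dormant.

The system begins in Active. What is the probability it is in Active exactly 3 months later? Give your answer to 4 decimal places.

Propagate the distribution vector 3 months from Active.
After 0 months: (1.0000, 0.0000, 0.0000)
After 1 month: (0.3200, 0.2400, 0.4400)
After 2 months: (0.3408, 0.2576, 0.4016)
After 3 months: (0.3452, 0.2561, 0.3988)
P(in Active after 3 months) = 0.3452

0.3452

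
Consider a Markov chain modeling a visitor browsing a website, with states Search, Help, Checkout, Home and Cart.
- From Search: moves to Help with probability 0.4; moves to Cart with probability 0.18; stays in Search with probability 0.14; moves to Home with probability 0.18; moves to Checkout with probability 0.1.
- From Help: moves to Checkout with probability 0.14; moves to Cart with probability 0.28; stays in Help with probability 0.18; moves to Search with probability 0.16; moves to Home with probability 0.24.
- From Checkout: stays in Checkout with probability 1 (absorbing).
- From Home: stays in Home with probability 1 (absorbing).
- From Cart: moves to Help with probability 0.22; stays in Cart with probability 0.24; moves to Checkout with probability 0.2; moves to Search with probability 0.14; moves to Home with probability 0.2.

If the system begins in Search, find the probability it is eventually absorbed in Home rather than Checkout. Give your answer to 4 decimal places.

0.6012

Let h(s) be the probability of absorption at Home starting from transient state s. Then h(Home) = 1 and h(Checkout) = 0. By first-step analysis:
h(Search) = 0.14·h(Search) + 0.4·h(Help) + 0.1·0 + 0.18·1 + 0.18·h(Cart)
h(Help) = 0.16·h(Search) + 0.18·h(Help) + 0.14·0 + 0.24·1 + 0.28·h(Cart)
h(Cart) = 0.14·h(Search) + 0.22·h(Help) + 0.2·0 + 0.2·1 + 0.24·h(Cart)
Solving: h(Search) = 0.6012, h(Help) = 0.5966, h(Cart) = 0.5466.
Starting from Search, the probability is 0.6012.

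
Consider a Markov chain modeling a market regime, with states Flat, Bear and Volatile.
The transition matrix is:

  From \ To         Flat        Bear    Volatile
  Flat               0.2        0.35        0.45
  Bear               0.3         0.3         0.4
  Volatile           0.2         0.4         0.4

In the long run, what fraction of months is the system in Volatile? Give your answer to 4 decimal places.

0.4118

Let the stationary distribution be π with π = πP and π_1 + π_2 + π_3 = 1.
π_1 = 0.2·π_1 + 0.3·π_2 + 0.2·π_3
π_2 = 0.35·π_1 + 0.3·π_2 + 0.4·π_3
Solving with the normalization constraint gives π = (0.2353, 0.3529, 0.4118).
So the stationary probability of Volatile is 0.4118.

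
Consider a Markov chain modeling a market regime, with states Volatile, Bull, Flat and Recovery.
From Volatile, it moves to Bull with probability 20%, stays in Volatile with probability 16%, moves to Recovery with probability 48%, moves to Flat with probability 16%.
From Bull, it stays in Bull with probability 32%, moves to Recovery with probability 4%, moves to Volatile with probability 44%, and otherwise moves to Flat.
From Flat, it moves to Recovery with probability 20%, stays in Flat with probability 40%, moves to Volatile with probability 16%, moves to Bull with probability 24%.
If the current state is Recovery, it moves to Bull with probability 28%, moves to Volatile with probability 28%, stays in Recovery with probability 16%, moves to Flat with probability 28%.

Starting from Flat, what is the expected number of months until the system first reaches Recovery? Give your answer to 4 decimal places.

Let t(s) be the expected number of months to first reach Recovery from state s, with t(Recovery) = 0. Conditioning on the first month:
t(Volatile) = 1 + 0.16·t(Volatile) + 0.2·t(Bull) + 0.16·t(Flat)
t(Bull) = 1 + 0.44·t(Volatile) + 0.32·t(Bull) + 0.2·t(Flat)
t(Flat) = 1 + 0.16·t(Volatile) + 0.24·t(Bull) + 0.4·t(Flat)
Solving: t(Volatile) = 3.1939, t(Bull) = 4.8483, t(Flat) = 4.4577.
Expected months from Flat to Recovery: 4.4577.

4.4577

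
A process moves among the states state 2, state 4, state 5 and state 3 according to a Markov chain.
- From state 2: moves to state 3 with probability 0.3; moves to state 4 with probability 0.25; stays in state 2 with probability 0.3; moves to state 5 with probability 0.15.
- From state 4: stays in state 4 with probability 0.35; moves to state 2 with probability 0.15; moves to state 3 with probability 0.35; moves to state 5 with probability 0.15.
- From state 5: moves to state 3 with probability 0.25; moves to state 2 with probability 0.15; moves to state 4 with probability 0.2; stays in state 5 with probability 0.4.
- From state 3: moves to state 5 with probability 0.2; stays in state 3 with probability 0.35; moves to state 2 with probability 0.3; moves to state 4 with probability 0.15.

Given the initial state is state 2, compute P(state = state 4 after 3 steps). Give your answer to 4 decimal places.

0.2316

Propagate the distribution vector 3 steps from state 2.
After 0 steps: (1.0000, 0.0000, 0.0000, 0.0000)
After 1 step: (0.3000, 0.2500, 0.1500, 0.3000)
After 2 steps: (0.2400, 0.2375, 0.2025, 0.3200)
After 3 steps: (0.2340, 0.2316, 0.2166, 0.3178)
P(in state 4 after 3 steps) = 0.2316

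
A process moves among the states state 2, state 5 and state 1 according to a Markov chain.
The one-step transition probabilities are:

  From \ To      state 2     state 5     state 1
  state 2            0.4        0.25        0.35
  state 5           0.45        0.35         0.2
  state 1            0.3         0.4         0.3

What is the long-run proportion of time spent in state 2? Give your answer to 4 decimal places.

Let the stationary distribution be π with π = πP and π_1 + π_2 + π_3 = 1.
π_1 = 0.4·π_1 + 0.45·π_2 + 0.3·π_3
π_2 = 0.25·π_1 + 0.35·π_2 + 0.4·π_3
Solving with the normalization constraint gives π = (0.3876, 0.3256, 0.2868).
So the stationary probability of state 2 is 0.3876.

0.3876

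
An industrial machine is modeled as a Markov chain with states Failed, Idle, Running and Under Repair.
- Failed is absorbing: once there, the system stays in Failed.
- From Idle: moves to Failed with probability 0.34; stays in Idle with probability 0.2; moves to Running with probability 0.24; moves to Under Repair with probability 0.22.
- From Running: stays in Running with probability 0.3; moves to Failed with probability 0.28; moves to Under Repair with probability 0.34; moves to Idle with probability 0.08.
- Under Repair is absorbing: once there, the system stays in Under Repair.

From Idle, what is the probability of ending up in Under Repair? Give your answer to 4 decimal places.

Let h(s) be the probability of absorption at Under Repair starting from transient state s. Then h(Under Repair) = 1 and h(Failed) = 0. By first-step analysis:
h(Idle) = 0.34·0 + 0.2·h(Idle) + 0.24·h(Running) + 0.22·1
h(Running) = 0.28·0 + 0.08·h(Idle) + 0.3·h(Running) + 0.34·1
Solving: h(Idle) = 0.4357, h(Running) = 0.5355.
Starting from Idle, the probability is 0.4357.

0.4357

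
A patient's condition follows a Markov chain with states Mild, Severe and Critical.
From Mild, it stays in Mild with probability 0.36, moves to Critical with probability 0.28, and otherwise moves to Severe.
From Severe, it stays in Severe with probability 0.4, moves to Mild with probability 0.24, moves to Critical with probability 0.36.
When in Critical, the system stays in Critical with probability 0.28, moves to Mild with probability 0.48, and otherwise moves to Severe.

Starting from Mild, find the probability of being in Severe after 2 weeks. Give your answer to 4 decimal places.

Sum over the intermediate state after 1 week:
P = P(Mild→Mild)·P(Mild→Severe) + P(Mild→Severe)·P(Severe→Severe) + P(Mild→Critical)·P(Critical→Severe)
  = 0.36×0.36 + 0.36×0.4 + 0.28×0.24
  = 0.1296 + 0.1440 + 0.0672 = 0.3408

0.3408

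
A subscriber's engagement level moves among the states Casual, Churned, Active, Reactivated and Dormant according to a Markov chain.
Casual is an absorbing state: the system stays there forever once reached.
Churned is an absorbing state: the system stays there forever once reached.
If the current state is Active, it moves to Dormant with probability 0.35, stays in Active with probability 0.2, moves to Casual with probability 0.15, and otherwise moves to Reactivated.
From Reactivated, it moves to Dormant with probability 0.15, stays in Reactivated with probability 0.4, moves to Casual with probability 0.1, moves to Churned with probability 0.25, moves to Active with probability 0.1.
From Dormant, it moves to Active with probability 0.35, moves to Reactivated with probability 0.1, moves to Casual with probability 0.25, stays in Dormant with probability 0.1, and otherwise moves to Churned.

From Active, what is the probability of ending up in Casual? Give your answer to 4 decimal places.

0.5762

Let h(s) be the probability of absorption at Casual starting from transient state s. Then h(Casual) = 1 and h(Churned) = 0. By first-step analysis:
h(Active) = 0.15·1 + 0.2·h(Active) + 0.3·h(Reactivated) + 0.35·h(Dormant)
h(Reactivated) = 0.1·1 + 0.25·0 + 0.1·h(Active) + 0.4·h(Reactivated) + 0.15·h(Dormant)
h(Dormant) = 0.25·1 + 0.2·0 + 0.35·h(Active) + 0.1·h(Reactivated) + 0.1·h(Dormant)
Solving: h(Active) = 0.5762, h(Reactivated) = 0.3993, h(Dormant) = 0.5462.
Starting from Active, the probability is 0.5762.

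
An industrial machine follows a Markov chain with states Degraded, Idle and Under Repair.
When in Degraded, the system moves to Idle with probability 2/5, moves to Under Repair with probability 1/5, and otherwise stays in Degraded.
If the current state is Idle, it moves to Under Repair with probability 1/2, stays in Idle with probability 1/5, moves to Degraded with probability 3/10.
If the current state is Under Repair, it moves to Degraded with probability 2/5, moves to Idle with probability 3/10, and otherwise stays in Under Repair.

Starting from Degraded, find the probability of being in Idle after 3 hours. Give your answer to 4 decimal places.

0.3060

Propagate the distribution vector 3 hours from Degraded.
After 0 hours: (1.0000, 0.0000, 0.0000)
After 1 hour: (0.4000, 0.4000, 0.2000)
After 2 hours: (0.3600, 0.3000, 0.3400)
After 3 hours: (0.3700, 0.3060, 0.3240)
P(in Idle after 3 hours) = 0.3060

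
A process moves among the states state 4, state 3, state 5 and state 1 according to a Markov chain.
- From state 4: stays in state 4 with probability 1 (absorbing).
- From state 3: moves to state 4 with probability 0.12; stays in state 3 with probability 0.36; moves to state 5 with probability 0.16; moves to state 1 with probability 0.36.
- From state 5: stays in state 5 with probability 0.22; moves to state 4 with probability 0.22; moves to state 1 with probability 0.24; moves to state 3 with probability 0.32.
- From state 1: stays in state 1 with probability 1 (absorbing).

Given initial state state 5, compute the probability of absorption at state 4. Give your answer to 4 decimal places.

Let h(s) be the probability of absorption at state 4 starting from transient state s. Then h(state 4) = 1 and h(state 1) = 0. By first-step analysis:
h(state 3) = 0.12·1 + 0.36·h(state 3) + 0.16·h(state 5) + 0.36·0
h(state 5) = 0.22·1 + 0.32·h(state 3) + 0.22·h(state 5) + 0.24·0
Solving: h(state 3) = 0.2875, h(state 5) = 0.4000.
Starting from state 5, the probability is 0.4000.

0.4000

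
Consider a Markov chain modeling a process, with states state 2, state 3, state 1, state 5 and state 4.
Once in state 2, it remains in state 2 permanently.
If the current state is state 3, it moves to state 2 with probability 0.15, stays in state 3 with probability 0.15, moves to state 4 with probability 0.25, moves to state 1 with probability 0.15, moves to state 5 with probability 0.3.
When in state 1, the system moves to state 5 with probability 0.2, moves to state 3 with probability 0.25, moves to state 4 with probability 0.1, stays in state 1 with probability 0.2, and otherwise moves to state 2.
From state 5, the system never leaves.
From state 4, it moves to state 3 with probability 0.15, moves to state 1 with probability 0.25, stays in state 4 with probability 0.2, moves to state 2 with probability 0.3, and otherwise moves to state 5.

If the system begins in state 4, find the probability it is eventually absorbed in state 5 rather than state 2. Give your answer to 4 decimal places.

Let h(s) be the probability of absorption at state 5 starting from transient state s. Then h(state 5) = 1 and h(state 2) = 0. By first-step analysis:
h(state 3) = 0.15·0 + 0.15·h(state 3) + 0.15·h(state 1) + 0.3·1 + 0.25·h(state 4)
h(state 1) = 0.25·0 + 0.25·h(state 3) + 0.2·h(state 1) + 0.2·1 + 0.1·h(state 4)
h(state 4) = 0.3·0 + 0.15·h(state 3) + 0.25·h(state 1) + 0.1·1 + 0.2·h(state 4)
Solving: h(state 3) = 0.5451, h(state 1) = 0.4670, h(state 4) = 0.3731.
Starting from state 4, the probability is 0.3731.

0.3731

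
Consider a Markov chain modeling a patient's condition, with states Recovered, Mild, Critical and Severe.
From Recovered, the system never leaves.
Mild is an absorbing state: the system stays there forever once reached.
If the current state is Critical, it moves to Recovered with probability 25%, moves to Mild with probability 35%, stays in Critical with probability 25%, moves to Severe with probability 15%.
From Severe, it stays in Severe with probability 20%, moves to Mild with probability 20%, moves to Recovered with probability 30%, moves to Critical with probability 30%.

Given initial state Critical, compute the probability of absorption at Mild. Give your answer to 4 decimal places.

Let h(s) be the probability of absorption at Mild starting from transient state s. Then h(Mild) = 1 and h(Recovered) = 0. By first-step analysis:
h(Critical) = 0.25·0 + 0.35·1 + 0.25·h(Critical) + 0.15·h(Severe)
h(Severe) = 0.3·0 + 0.2·1 + 0.3·h(Critical) + 0.2·h(Severe)
Solving: h(Critical) = 0.5586, h(Severe) = 0.4595.
Starting from Critical, the probability is 0.5586.

0.5586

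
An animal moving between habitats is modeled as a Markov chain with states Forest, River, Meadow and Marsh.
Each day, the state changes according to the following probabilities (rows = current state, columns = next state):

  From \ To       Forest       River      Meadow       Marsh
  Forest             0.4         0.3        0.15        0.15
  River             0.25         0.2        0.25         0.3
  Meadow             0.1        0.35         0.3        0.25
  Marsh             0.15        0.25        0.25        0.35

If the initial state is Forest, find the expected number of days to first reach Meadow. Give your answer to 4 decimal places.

5.0035

Let t(s) be the expected number of days to first reach Meadow from state s, with t(Meadow) = 0. Conditioning on the first day:
t(Forest) = 1 + 0.4·t(Forest) + 0.3·t(River) + 0.15·t(Marsh)
t(River) = 1 + 0.25·t(Forest) + 0.2·t(River) + 0.3·t(Marsh)
t(Marsh) = 1 + 0.15·t(Forest) + 0.25·t(River) + 0.35·t(Marsh)
Solving: t(Forest) = 5.0035, t(River) = 4.4679, t(Marsh) = 4.4116.
Expected days from Forest to Meadow: 5.0035.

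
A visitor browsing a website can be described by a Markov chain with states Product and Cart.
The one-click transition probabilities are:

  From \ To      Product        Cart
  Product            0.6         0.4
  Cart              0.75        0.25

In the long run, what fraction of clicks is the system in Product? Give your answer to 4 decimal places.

0.6522

Let the stationary distribution be π with π = πP and π_1 + π_2 = 1.
π_1 = 0.6·π_1 + 0.75·π_2
Solving with the normalization constraint gives π = (0.6522, 0.3478).
So the stationary probability of Product is 0.6522.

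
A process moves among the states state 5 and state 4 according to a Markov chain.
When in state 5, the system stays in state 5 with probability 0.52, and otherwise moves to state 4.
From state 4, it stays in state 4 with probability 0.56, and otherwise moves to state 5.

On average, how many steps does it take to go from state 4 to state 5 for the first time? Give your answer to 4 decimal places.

Let t(s) be the expected number of steps to first reach state 5 from state s, with t(state 5) = 0. Conditioning on the first step:
t(state 4) = 1 + 0.56·t(state 4)
Solving: t(state 4) = 2.2727.
Expected steps from state 4 to state 5: 2.2727.

2.2727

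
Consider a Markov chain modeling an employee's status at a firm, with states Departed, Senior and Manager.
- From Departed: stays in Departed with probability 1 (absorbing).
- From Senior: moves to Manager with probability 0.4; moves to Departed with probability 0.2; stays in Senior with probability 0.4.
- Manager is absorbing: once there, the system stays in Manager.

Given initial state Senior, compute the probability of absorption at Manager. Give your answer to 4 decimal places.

Let h(s) be the probability of absorption at Manager starting from transient state s. Then h(Manager) = 1 and h(Departed) = 0. By first-step analysis:
h(Senior) = 0.2·0 + 0.4·h(Senior) + 0.4·1
Solving: h(Senior) = 0.6667.
Starting from Senior, the probability is 0.6667.

0.6667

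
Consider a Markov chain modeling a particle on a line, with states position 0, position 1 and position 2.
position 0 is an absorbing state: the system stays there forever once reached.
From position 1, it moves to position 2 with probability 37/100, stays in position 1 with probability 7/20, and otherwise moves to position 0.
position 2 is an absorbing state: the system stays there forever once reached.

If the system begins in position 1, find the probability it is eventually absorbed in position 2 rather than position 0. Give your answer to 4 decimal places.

0.5692

Let h(s) be the probability of absorption at position 2 starting from transient state s. Then h(position 2) = 1 and h(position 0) = 0. By first-step analysis:
h(position 1) = 0.28·0 + 0.35·h(position 1) + 0.37·1
Solving: h(position 1) = 0.5692.
Starting from position 1, the probability is 0.5692.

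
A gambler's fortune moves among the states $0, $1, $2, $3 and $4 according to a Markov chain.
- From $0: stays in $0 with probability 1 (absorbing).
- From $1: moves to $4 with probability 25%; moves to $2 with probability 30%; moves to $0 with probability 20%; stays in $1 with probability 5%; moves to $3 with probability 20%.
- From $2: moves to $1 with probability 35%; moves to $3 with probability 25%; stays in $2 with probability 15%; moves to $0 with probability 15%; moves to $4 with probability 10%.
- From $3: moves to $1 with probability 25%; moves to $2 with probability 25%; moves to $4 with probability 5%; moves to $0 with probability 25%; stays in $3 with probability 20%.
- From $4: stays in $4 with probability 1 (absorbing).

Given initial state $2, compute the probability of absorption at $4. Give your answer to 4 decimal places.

0.4058

Let h(s) be the probability of absorption at $4 starting from transient state s. Then h($4) = 1 and h($0) = 0. By first-step analysis:
h($1) = 0.2·0 + 0.05·h($1) + 0.3·h($2) + 0.2·h($3) + 0.25·1
h($2) = 0.15·0 + 0.35·h($1) + 0.15·h($2) + 0.25·h($3) + 0.1·1
h($3) = 0.25·0 + 0.25·h($1) + 0.25·h($2) + 0.2·h($3) + 0.05·1
Solving: h($1) = 0.4615, h($2) = 0.4058, h($3) = 0.3335.
Starting from $2, the probability is 0.4058.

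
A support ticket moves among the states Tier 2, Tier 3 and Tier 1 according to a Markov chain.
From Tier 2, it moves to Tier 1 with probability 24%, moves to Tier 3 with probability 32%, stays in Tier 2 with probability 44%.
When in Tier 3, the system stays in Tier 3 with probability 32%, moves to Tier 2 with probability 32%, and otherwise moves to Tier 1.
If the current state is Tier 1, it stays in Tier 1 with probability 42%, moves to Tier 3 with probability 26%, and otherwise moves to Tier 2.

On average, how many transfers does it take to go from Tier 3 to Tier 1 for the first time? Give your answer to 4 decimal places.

Let t(s) be the expected number of transfers to first reach Tier 1 from state s, with t(Tier 1) = 0. Conditioning on the first transfer:
t(Tier 2) = 1 + 0.44·t(Tier 2) + 0.32·t(Tier 3)
t(Tier 3) = 1 + 0.32·t(Tier 2) + 0.32·t(Tier 3)
Solving: t(Tier 2) = 3.5920, t(Tier 3) = 3.1609.
Expected transfers from Tier 3 to Tier 1: 3.1609.

3.1609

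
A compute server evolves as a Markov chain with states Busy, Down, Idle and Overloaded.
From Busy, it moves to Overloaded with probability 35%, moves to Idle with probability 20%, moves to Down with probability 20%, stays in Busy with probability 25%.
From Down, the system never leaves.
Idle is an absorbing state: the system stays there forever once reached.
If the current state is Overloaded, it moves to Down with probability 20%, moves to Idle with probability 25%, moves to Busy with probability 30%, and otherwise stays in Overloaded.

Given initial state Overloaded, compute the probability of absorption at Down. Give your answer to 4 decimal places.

Let h(s) be the probability of absorption at Down starting from transient state s. Then h(Down) = 1 and h(Idle) = 0. By first-step analysis:
h(Busy) = 0.25·h(Busy) + 0.2·1 + 0.2·0 + 0.35·h(Overloaded)
h(Overloaded) = 0.3·h(Busy) + 0.2·1 + 0.25·0 + 0.25·h(Overloaded)
Solving: h(Busy) = 0.4809, h(Overloaded) = 0.4590.
Starting from Overloaded, the probability is 0.4590.

0.4590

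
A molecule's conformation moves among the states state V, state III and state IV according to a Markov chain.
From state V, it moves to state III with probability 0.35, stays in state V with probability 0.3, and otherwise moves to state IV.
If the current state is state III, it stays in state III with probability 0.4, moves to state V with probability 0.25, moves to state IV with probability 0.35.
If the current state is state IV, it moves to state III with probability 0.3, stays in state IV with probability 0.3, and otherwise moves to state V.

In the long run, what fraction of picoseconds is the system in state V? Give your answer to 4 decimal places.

Let the stationary distribution be π with π = πP and π_1 + π_2 + π_3 = 1.
π_1 = 0.3·π_1 + 0.25·π_2 + 0.4·π_3
π_2 = 0.35·π_1 + 0.4·π_2 + 0.3·π_3
Solving with the normalization constraint gives π = (0.3158, 0.3509, 0.3333).
So the stationary probability of state V is 0.3158.

0.3158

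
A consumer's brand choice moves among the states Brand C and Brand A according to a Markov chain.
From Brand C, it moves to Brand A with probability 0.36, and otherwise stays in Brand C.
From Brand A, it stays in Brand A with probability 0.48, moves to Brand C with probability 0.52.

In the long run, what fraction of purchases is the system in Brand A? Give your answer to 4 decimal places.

Let the stationary distribution be π with π = πP and π_1 + π_2 = 1.
π_1 = 0.64·π_1 + 0.52·π_2
Solving with the normalization constraint gives π = (0.5909, 0.4091).
So the stationary probability of Brand A is 0.4091.

0.4091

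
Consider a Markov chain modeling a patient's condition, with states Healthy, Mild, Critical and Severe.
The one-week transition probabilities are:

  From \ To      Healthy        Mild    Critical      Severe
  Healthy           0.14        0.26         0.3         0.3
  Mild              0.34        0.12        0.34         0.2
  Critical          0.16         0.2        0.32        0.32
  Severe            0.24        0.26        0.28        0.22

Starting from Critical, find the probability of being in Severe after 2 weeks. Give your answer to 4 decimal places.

0.2608

Propagate the distribution vector 2 weeks from Critical.
After 0 weeks: (0.0000, 0.0000, 1.0000, 0.0000)
After 1 week: (0.1600, 0.2000, 0.3200, 0.3200)
After 2 weeks: (0.2184, 0.2128, 0.3080, 0.2608)
P(in Severe after 2 weeks) = 0.2608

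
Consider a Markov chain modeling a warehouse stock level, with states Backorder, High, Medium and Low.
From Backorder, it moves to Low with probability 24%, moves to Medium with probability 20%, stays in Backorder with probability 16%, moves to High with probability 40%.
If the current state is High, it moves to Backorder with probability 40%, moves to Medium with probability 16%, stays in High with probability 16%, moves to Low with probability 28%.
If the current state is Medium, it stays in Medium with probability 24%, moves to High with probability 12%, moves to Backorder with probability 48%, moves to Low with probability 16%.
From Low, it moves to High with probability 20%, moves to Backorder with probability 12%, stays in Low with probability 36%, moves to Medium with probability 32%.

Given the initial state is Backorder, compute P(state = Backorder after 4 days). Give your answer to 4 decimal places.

0.2808

Propagate the distribution vector 4 days from Backorder.
After 0 days: (1.0000, 0.0000, 0.0000, 0.0000)
After 1 day: (0.1600, 0.4000, 0.2000, 0.2400)
After 2 days: (0.3104, 0.2000, 0.2208, 0.2688)
After 3 days: (0.2679, 0.2364, 0.2331, 0.2626)
After 4 days: (0.2808, 0.2255, 0.2314, 0.2623)
P(in Backorder after 4 days) = 0.2808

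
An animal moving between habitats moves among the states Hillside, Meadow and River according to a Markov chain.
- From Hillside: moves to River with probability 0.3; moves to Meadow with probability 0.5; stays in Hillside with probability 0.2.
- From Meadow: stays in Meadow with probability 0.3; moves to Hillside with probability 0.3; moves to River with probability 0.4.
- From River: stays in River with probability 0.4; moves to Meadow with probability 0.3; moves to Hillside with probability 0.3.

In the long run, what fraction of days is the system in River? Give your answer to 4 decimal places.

Let the stationary distribution be π with π = πP and π_1 + π_2 + π_3 = 1.
π_1 = 0.2·π_1 + 0.3·π_2 + 0.3·π_3
π_2 = 0.5·π_1 + 0.3·π_2 + 0.3·π_3
Solving with the normalization constraint gives π = (0.2727, 0.3545, 0.3727).
So the stationary probability of River is 0.3727.

0.3727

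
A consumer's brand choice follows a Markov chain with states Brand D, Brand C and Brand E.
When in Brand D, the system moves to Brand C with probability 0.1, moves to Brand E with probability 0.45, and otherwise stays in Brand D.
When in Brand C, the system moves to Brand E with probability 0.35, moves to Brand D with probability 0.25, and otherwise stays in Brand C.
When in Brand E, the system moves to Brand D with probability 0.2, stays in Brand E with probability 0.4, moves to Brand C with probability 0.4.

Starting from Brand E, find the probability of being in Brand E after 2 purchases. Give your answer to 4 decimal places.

0.3900

Sum over the intermediate state after 1 purchase:
P = P(Brand E→Brand D)·P(Brand D→Brand E) + P(Brand E→Brand C)·P(Brand C→Brand E) + P(Brand E→Brand E)·P(Brand E→Brand E)
  = 0.2×0.45 + 0.4×0.35 + 0.4×0.4
  = 0.0900 + 0.1400 + 0.1600 = 0.3900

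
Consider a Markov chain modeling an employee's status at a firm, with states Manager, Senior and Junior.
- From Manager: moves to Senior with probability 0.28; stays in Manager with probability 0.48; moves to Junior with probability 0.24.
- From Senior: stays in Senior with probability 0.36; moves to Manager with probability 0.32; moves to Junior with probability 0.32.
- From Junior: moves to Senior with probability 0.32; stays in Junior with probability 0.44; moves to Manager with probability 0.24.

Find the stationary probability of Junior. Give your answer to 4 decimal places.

0.3319

Let the stationary distribution be π with π = πP and π_1 + π_2 + π_3 = 1.
π_1 = 0.48·π_1 + 0.32·π_2 + 0.24·π_3
π_2 = 0.28·π_1 + 0.36·π_2 + 0.32·π_3
Solving with the normalization constraint gives π = (0.3493, 0.3188, 0.3319).
So the stationary probability of Junior is 0.3319.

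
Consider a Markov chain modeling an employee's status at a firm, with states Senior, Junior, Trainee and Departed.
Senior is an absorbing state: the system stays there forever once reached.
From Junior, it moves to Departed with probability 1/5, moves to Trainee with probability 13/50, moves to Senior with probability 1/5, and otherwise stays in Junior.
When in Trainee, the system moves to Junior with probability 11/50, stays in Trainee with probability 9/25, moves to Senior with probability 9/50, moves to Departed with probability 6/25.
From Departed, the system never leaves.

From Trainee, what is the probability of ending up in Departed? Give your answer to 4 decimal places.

0.5542

Let h(s) be the probability of absorption at Departed starting from transient state s. Then h(Departed) = 1 and h(Senior) = 0. By first-step analysis:
h(Junior) = 0.2·0 + 0.34·h(Junior) + 0.26·h(Trainee) + 0.2·1
h(Trainee) = 0.18·0 + 0.22·h(Junior) + 0.36·h(Trainee) + 0.24·1
Solving: h(Junior) = 0.5214, h(Trainee) = 0.5542.
Starting from Trainee, the probability is 0.5542.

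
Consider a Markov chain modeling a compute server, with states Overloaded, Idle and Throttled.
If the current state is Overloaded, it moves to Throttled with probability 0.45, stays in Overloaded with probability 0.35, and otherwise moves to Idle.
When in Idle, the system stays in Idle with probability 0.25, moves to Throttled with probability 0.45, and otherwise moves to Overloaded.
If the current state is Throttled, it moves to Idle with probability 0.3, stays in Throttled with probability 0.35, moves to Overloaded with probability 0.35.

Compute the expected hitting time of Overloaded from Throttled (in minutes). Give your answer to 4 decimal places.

Let t(s) be the expected number of minutes to first reach Overloaded from state s, with t(Overloaded) = 0. Conditioning on the first minute:
t(Idle) = 1 + 0.25·t(Idle) + 0.45·t(Throttled)
t(Throttled) = 1 + 0.3·t(Idle) + 0.35·t(Throttled)
Solving: t(Idle) = 3.1206, t(Throttled) = 2.9787.
Expected minutes from Throttled to Overloaded: 2.9787.

2.9787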